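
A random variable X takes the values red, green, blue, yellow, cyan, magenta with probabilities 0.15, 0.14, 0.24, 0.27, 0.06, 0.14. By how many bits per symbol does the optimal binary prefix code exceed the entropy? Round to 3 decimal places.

Entropy H = −Σ p log₂ p ≈ 2.4525 bits.
Huffman merges: 3/50+7/50→1/5; 7/50+3/20→29/100; 1/5+6/25→11/25; 27/100+29/100→14/25; 11/25+14/25→1. L = 249/100 ≈ 2.4900.
L − H = 2.4900 − 2.4525 = 0.038 bits.

0.038 bits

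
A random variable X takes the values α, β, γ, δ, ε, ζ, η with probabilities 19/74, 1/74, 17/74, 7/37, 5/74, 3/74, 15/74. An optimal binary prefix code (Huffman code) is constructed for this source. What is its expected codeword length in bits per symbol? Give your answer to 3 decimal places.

2.486 bits/symbol

Repeatedly combine the two least-probable nodes; the expected code length is the sum of the merged weights.
merge 1/74 + 3/74 → 2/37
merge 2/37 + 5/74 → 9/74
merge 9/74 + 7/37 → 23/74
merge 15/74 + 17/74 → 16/37
merge 19/74 + 23/74 → 21/37
merge 16/37 + 21/37 → 1
L = 2/37 + 9/74 + 23/74 + 16/37 + 21/37 + 1 = 92/37 ≈ 2.486 bits/symbol.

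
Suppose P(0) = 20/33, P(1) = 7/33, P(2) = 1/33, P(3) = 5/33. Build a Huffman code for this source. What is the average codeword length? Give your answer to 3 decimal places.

Repeatedly combine the two least-probable nodes; the expected code length is the sum of the merged weights.
merge 1/33 + 5/33 → 2/11
merge 2/11 + 7/33 → 13/33
merge 13/33 + 20/33 → 1
L = 2/11 + 13/33 + 1 = 52/33 ≈ 1.576 bits/symbol.

1.576 bits/symbol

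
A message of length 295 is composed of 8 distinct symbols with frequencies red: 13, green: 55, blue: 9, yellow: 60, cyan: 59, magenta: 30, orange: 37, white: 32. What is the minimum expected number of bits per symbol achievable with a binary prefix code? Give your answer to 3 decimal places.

Probabilities are the counts divided by 295.
Repeatedly combine the two least-probable nodes; the expected code length is the sum of the merged weights.
merge 9/295 + 13/295 → 22/295
merge 22/295 + 6/59 → 52/295
merge 32/295 + 37/295 → 69/295
merge 52/295 + 11/59 → 107/295
merge 1/5 + 12/59 → 119/295
merge 69/295 + 107/295 → 176/295
merge 119/295 + 176/295 → 1
L = 22/295 + 52/295 + 69/295 + 107/295 + 119/295 + 176/295 + 1 = 168/59 ≈ 2.847 bits/symbol.

2.847 bits/symbol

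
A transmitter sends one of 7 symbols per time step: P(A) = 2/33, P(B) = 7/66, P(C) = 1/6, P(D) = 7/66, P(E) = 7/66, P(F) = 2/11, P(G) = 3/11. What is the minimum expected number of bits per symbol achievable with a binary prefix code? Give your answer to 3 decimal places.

2.712 bits/symbol

Repeatedly combine the two least-probable nodes; the expected code length is the sum of the merged weights.
merge 2/33 + 7/66 → 1/6
merge 7/66 + 7/66 → 7/33
merge 1/6 + 1/6 → 1/3
merge 2/11 + 7/33 → 13/33
merge 3/11 + 1/3 → 20/33
merge 13/33 + 20/33 → 1
L = 1/6 + 7/33 + 1/3 + 13/33 + 20/33 + 1 = 179/66 ≈ 2.712 bits/symbol.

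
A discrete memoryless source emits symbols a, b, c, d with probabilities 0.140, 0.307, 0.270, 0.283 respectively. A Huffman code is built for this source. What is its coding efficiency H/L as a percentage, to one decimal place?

Entropy H = −Σ p log₂ p ≈ 1.9455 bits.
Huffman merges: 7/50+27/100→41/100; 283/1000+307/1000→59/100; 41/100+59/100→1. L = 2 ≈ 2.0000.
Efficiency = H/L = 1.9455/2.0000 = 97.3%.

97.3%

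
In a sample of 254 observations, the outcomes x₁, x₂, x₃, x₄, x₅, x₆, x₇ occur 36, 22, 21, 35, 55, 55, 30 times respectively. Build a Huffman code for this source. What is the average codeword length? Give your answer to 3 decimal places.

Probabilities are the counts divided by 254.
Repeatedly combine the two least-probable nodes; the expected code length is the sum of the merged weights.
merge 21/254 + 11/127 → 43/254
merge 15/127 + 35/254 → 65/254
merge 18/127 + 43/254 → 79/254
merge 55/254 + 55/254 → 55/127
merge 65/254 + 79/254 → 72/127
merge 55/127 + 72/127 → 1
L = 43/254 + 65/254 + 79/254 + 55/127 + 72/127 + 1 = 695/254 ≈ 2.736 bits/symbol.

2.736 bits/symbol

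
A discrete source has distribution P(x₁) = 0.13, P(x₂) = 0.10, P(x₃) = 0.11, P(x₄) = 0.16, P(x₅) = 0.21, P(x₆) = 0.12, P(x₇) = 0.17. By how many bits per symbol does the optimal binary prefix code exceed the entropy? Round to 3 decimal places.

0.027 bits

Entropy H = −Σ p log₂ p ≈ 2.7626 bits.
Huffman merges: 1/10+11/100→21/100; 3/25+13/100→1/4; 4/25+17/100→33/100; 21/100+21/100→21/50; 1/4+33/100→29/50; 21/50+29/50→1. L = 279/100 ≈ 2.7900.
L − H = 2.7900 − 2.7626 = 0.027 bits.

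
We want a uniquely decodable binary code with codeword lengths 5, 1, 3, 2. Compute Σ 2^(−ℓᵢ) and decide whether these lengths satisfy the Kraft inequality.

With common denominator 2^5 = 32: Σ 2^(−ℓᵢ) = 1/32 + 16/32 + 4/32 + 8/32 = 29/32 = 0.90625.
Kraft's inequality requires Σ ≤ 1; here Σ = 0.90625 ≤ 1, so such a prefix code exists.

0.90625; yes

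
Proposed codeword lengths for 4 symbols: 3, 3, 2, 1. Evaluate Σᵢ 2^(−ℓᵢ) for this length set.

With common denominator 2^3 = 8: Σ 2^(−ℓᵢ) = 1/8 + 1/8 + 2/8 + 4/8 = 8/8 = 1.

1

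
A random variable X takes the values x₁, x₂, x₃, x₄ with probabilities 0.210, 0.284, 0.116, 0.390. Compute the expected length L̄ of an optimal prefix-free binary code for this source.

1.936 bits/symbol

Repeatedly combine the two least-probable nodes; the expected code length is the sum of the merged weights.
merge 29/250 + 21/100 → 163/500
merge 71/250 + 163/500 → 61/100
merge 39/100 + 61/100 → 1
L = 163/500 + 61/100 + 1 = 242/125 = 1.936 bits/symbol.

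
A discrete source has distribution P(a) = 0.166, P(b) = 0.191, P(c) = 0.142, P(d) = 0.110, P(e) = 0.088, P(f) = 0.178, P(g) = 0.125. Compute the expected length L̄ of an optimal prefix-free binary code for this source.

Repeatedly combine the two least-probable nodes; the expected code length is the sum of the merged weights.
merge 11/125 + 11/100 → 99/500
merge 1/8 + 71/500 → 267/1000
merge 83/500 + 89/500 → 43/125
merge 191/1000 + 99/500 → 389/1000
merge 267/1000 + 43/125 → 611/1000
merge 389/1000 + 611/1000 → 1
L = 99/500 + 267/1000 + 43/125 + 389/1000 + 611/1000 + 1 = 2809/1000 = 2.809 bits/symbol.

2.809 bits/symbol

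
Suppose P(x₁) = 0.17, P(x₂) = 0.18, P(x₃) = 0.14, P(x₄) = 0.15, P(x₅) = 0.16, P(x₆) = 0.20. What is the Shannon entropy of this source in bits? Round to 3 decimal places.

2.575 bits

H = −Σ pᵢ log₂ pᵢ.
−0.17·log₂(0.17) = 0.4346
−0.18·log₂(0.18) = 0.4453
−0.14·log₂(0.14) = 0.3971
−0.15·log₂(0.15) = 0.4105
−0.16·log₂(0.16) = 0.4230
−0.20·log₂(0.20) = 0.4644
Sum ≈ 2.5750 → 2.575 bits.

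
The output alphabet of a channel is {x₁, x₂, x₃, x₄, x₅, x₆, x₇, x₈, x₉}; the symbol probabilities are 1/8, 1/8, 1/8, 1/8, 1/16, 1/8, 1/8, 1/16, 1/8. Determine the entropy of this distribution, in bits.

Each probability is a power of 1/2, so log₂(1/p) is an integer.
H = Σ p·log₂(1/p) = 1/8·3 + 1/8·3 + 1/8·3 + 1/8·3 + 1/16·4 + 1/8·3 + 1/8·3 + 1/16·4 + 1/8·3 = 3.125 bits.

3.125 bits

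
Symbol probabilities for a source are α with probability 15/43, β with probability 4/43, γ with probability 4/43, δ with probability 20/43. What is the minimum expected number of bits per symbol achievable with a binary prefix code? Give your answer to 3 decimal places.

Repeatedly combine the two least-probable nodes; the expected code length is the sum of the merged weights.
merge 4/43 + 4/43 → 8/43
merge 8/43 + 15/43 → 23/43
merge 20/43 + 23/43 → 1
L = 8/43 + 23/43 + 1 = 74/43 ≈ 1.721 bits/symbol.

1.721 bits/symbol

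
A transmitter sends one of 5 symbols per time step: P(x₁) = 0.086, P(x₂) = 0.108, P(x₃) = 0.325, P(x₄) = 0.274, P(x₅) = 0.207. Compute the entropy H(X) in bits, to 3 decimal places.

2.160 bits

H = −Σ pᵢ log₂ pᵢ.
−0.086·log₂(0.086) = 0.3044
−0.108·log₂(0.108) = 0.3468
−0.325·log₂(0.325) = 0.5270
−0.274·log₂(0.274) = 0.5118
−0.207·log₂(0.207) = 0.4704
Sum ≈ 2.1603 → 2.160 bits.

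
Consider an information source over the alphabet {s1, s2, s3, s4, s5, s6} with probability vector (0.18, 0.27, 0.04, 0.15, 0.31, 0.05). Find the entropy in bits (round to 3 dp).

H = −Σ pᵢ log₂ pᵢ.
−0.18·log₂(0.18) = 0.4453
−0.27·log₂(0.27) = 0.5100
−0.04·log₂(0.04) = 0.1858
−0.15·log₂(0.15) = 0.4105
−0.31·log₂(0.31) = 0.5238
−0.05·log₂(0.05) = 0.2161
Sum ≈ 2.2915 → 2.292 bits.

2.292 bits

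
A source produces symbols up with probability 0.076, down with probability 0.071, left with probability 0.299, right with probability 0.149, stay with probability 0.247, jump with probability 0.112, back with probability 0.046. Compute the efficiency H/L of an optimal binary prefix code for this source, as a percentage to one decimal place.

98.8%

Entropy H = −Σ p log₂ p ≈ 2.5399 bits.
Huffman merges: 23/500+71/1000→117/1000; 19/250+14/125→47/250; 117/1000+149/1000→133/500; 47/250+247/1000→87/200; 133/500+299/1000→113/200; 87/200+113/200→1. L = 2571/1000 ≈ 2.5710.
Efficiency = H/L = 2.5399/2.5710 = 98.8%.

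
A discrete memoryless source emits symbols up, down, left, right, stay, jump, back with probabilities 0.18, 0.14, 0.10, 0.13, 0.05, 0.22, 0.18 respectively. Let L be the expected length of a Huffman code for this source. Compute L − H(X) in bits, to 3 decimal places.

0.051 bits

Entropy H = −Σ p log₂ p ≈ 2.6992 bits.
Huffman merges: 1/20+1/10→3/20; 13/100+7/50→27/100; 3/20+9/50→33/100; 9/50+11/50→2/5; 27/100+33/100→3/5; 2/5+3/5→1. L = 11/4 ≈ 2.7500.
L − H = 2.7500 − 2.6992 = 0.051 bits.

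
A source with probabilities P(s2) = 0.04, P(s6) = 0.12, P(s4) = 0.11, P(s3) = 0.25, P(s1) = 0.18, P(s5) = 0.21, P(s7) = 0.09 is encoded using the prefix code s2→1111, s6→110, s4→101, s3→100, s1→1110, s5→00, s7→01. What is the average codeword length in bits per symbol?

L̄ = Σ pᵢ·ℓᵢ = 0.04·4 + 0.12·3 + 0.11·3 + 0.25·3 + 0.18·4 + 0.21·2 + 0.09·2 = 2.92 bits/symbol.

2.92 bits/symbol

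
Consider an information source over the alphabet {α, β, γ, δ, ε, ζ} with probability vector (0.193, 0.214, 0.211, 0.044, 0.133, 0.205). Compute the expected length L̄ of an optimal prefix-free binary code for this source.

2.547 bits/symbol

Repeatedly combine the two least-probable nodes; the expected code length is the sum of the merged weights.
merge 11/250 + 133/1000 → 177/1000
merge 177/1000 + 193/1000 → 37/100
merge 41/200 + 211/1000 → 52/125
merge 107/500 + 37/100 → 73/125
merge 52/125 + 73/125 → 1
L = 177/1000 + 37/100 + 52/125 + 73/125 + 1 = 2547/1000 = 2.547 bits/symbol.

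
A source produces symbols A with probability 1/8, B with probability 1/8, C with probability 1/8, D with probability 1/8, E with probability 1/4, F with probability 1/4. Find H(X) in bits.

2.5 bits

Each probability is a power of 1/2, so log₂(1/p) is an integer.
H = Σ p·log₂(1/p) = 1/8·3 + 1/8·3 + 1/8·3 + 1/8·3 + 1/4·2 + 1/4·2 = 2.5 bits.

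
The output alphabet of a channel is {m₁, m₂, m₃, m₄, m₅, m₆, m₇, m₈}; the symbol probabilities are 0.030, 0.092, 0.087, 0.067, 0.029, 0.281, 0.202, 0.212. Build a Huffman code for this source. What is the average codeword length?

Repeatedly combine the two least-probable nodes; the expected code length is the sum of the merged weights.
merge 29/1000 + 3/100 → 59/1000
merge 59/1000 + 67/1000 → 63/500
merge 87/1000 + 23/250 → 179/1000
merge 63/500 + 179/1000 → 61/200
merge 101/500 + 53/250 → 207/500
merge 281/1000 + 61/200 → 293/500
merge 207/500 + 293/500 → 1
L = 59/1000 + 63/500 + 179/1000 + 61/200 + 207/500 + 293/500 + 1 = 2669/1000 = 2.669 bits/symbol.

2.669 bits/symbol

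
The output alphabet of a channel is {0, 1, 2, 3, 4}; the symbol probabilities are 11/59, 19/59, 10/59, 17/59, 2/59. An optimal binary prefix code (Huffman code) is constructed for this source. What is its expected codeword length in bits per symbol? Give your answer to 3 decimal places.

Repeatedly combine the two least-probable nodes; the expected code length is the sum of the merged weights.
merge 2/59 + 10/59 → 12/59
merge 11/59 + 12/59 → 23/59
merge 17/59 + 19/59 → 36/59
merge 23/59 + 36/59 → 1
L = 12/59 + 23/59 + 36/59 + 1 = 130/59 ≈ 2.203 bits/symbol.

2.203 bits/symbol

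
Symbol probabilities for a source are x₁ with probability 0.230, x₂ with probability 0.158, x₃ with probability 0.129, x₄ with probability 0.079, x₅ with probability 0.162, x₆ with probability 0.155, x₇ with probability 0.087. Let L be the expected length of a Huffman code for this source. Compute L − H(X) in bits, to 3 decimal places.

Entropy H = −Σ p log₂ p ≈ 2.7275 bits.
Huffman merges: 79/1000+87/1000→83/500; 129/1000+31/200→71/250; 79/500+81/500→8/25; 83/500+23/100→99/250; 71/250+8/25→151/250; 99/250+151/250→1. L = 277/100 ≈ 2.7700.
L − H = 2.7700 − 2.7275 = 0.043 bits.

0.043 bits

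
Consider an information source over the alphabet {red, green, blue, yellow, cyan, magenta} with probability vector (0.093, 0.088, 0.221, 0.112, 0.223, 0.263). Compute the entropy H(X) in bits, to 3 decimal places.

H = −Σ pᵢ log₂ pᵢ.
−0.093·log₂(0.093) = 0.3187
−0.088·log₂(0.088) = 0.3086
−0.221·log₂(0.221) = 0.4813
−0.112·log₂(0.112) = 0.3537
−0.223·log₂(0.223) = 0.4828
−0.263·log₂(0.263) = 0.5068
Sum ≈ 2.4518 → 2.452 bits.

2.452 bits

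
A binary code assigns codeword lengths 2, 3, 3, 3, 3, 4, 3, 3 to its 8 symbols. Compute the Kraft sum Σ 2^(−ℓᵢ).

With common denominator 2^4 = 16: Σ 2^(−ℓᵢ) = 4/16 + 2/16 + 2/16 + 2/16 + 2/16 + 1/16 + 2/16 + 2/16 = 17/16 = 1.0625.

1.0625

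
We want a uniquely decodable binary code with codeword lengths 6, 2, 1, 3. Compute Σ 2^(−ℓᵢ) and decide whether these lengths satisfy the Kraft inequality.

0.890625; yes

With common denominator 2^6 = 64: Σ 2^(−ℓᵢ) = 1/64 + 16/64 + 32/64 + 8/64 = 57/64 = 0.890625.
Kraft's inequality requires Σ ≤ 1; here Σ = 0.890625 ≤ 1, so such a prefix code exists.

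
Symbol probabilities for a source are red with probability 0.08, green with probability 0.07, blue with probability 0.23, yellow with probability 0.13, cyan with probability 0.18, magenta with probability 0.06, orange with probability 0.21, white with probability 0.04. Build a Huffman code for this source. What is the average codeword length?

2.81 bits/symbol

Repeatedly combine the two least-probable nodes; the expected code length is the sum of the merged weights.
merge 1/25 + 3/50 → 1/10
merge 7/100 + 2/25 → 3/20
merge 1/10 + 13/100 → 23/100
merge 3/20 + 9/50 → 33/100
merge 21/100 + 23/100 → 11/25
merge 23/100 + 33/100 → 14/25
merge 11/25 + 14/25 → 1
L = 1/10 + 3/20 + 23/100 + 33/100 + 11/25 + 14/25 + 1 = 281/100 = 2.81 bits/symbol.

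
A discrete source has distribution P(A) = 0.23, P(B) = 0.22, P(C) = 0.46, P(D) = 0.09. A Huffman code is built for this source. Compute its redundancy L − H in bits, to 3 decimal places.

0.054 bits

Entropy H = −Σ p log₂ p ≈ 1.7962 bits.
Huffman merges: 9/100+11/50→31/100; 23/100+31/100→27/50; 23/50+27/50→1. L = 37/20 ≈ 1.8500.
L − H = 1.8500 − 1.7962 = 0.054 bits.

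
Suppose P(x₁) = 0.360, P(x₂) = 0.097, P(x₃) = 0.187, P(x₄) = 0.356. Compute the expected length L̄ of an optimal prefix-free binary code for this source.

Repeatedly combine the two least-probable nodes; the expected code length is the sum of the merged weights.
merge 97/1000 + 187/1000 → 71/250
merge 71/250 + 89/250 → 16/25
merge 9/25 + 16/25 → 1
L = 71/250 + 16/25 + 1 = 481/250 = 1.924 bits/symbol.

1.924 bits/symbol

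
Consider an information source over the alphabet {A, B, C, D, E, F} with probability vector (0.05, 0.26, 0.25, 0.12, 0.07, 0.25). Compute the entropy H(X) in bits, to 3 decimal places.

2.357 bits

H = −Σ pᵢ log₂ pᵢ.
−0.05·log₂(0.05) = 0.2161
−0.26·log₂(0.26) = 0.5053
−0.25·log₂(0.25) = 0.5000
−0.12·log₂(0.12) = 0.3671
−0.07·log₂(0.07) = 0.2686
−0.25·log₂(0.25) = 0.5000
Sum ≈ 2.3570 → 2.357 bits.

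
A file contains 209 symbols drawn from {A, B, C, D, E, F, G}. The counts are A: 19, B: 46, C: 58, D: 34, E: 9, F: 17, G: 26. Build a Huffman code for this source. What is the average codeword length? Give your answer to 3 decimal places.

2.627 bits/symbol

Probabilities are the counts divided by 209.
Repeatedly combine the two least-probable nodes; the expected code length is the sum of the merged weights.
merge 9/209 + 17/209 → 26/209
merge 1/11 + 26/209 → 45/209
merge 26/209 + 34/209 → 60/209
merge 45/209 + 46/209 → 91/209
merge 58/209 + 60/209 → 118/209
merge 91/209 + 118/209 → 1
L = 26/209 + 45/209 + 60/209 + 91/209 + 118/209 + 1 = 549/209 ≈ 2.627 bits/symbol.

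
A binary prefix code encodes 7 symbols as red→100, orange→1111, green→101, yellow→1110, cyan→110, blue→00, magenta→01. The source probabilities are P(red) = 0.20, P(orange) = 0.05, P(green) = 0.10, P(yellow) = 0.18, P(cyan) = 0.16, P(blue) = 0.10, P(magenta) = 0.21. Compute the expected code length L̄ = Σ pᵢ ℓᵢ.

2.92 bits/symbol

L̄ = Σ pᵢ·ℓᵢ = 0.20·3 + 0.05·4 + 0.10·3 + 0.18·4 + 0.16·3 + 0.10·2 + 0.21·2 = 2.92 bits/symbol.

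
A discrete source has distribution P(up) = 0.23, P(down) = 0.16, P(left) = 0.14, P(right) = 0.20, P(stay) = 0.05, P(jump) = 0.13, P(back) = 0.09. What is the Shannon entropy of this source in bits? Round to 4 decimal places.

H = −Σ pᵢ log₂ pᵢ.
−0.23·log₂(0.23) = 0.4877
−0.16·log₂(0.16) = 0.4230
−0.14·log₂(0.14) = 0.3971
−0.20·log₂(0.20) = 0.4644
−0.05·log₂(0.05) = 0.2161
−0.13·log₂(0.13) = 0.3826
−0.09·log₂(0.09) = 0.3127
Sum ≈ 2.6836 → 2.6836 bits.

2.6836 bits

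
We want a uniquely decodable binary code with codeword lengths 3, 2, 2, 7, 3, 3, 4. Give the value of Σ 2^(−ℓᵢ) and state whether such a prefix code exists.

With common denominator 2^7 = 128: Σ 2^(−ℓᵢ) = 16/128 + 32/128 + 32/128 + 1/128 + 16/128 + 16/128 + 8/128 = 121/128 = 0.9453125.
Kraft's inequality requires Σ ≤ 1; here Σ = 0.9453125 ≤ 1, so such a prefix code exists.

0.9453125; yes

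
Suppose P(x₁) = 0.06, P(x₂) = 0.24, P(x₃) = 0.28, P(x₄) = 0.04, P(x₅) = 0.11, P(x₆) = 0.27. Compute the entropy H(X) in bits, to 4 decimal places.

H = −Σ pᵢ log₂ pᵢ.
−0.06·log₂(0.06) = 0.2435
−0.24·log₂(0.24) = 0.4941
−0.28·log₂(0.28) = 0.5142
−0.04·log₂(0.04) = 0.1858
−0.11·log₂(0.11) = 0.3503
−0.27·log₂(0.27) = 0.5100
Sum ≈ 2.2980 → 2.2980 bits.

2.2980 bits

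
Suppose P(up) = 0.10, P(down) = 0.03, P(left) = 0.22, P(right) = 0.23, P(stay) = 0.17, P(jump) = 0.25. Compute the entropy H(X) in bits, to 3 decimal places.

H = −Σ pᵢ log₂ pᵢ.
−0.10·log₂(0.10) = 0.3322
−0.03·log₂(0.03) = 0.1518
−0.22·log₂(0.22) = 0.4806
−0.23·log₂(0.23) = 0.4877
−0.17·log₂(0.17) = 0.4346
−0.25·log₂(0.25) = 0.5000
Sum ≈ 2.3868 → 2.387 bits.

2.387 bits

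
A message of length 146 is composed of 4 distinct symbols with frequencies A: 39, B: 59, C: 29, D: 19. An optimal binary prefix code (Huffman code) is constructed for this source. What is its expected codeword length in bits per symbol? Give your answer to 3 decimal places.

Probabilities are the counts divided by 146.
Repeatedly combine the two least-probable nodes; the expected code length is the sum of the merged weights.
merge 19/146 + 29/146 → 24/73
merge 39/146 + 24/73 → 87/146
merge 59/146 + 87/146 → 1
L = 24/73 + 87/146 + 1 = 281/146 ≈ 1.925 bits/symbol.

1.925 bits/symbol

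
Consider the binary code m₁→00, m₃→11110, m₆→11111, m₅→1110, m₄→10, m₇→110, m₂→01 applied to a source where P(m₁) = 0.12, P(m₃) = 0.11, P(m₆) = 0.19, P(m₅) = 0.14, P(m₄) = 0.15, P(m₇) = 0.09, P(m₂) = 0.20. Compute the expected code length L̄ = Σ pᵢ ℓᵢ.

3.27 bits/symbol

L̄ = Σ pᵢ·ℓᵢ = 0.12·2 + 0.11·5 + 0.19·5 + 0.14·4 + 0.15·2 + 0.09·3 + 0.20·2 = 3.27 bits/symbol.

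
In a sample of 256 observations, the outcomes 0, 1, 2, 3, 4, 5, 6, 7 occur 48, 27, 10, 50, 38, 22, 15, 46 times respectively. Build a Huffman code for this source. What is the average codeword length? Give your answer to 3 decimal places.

2.898 bits/symbol

Probabilities are the counts divided by 256.
Repeatedly combine the two least-probable nodes; the expected code length is the sum of the merged weights.
merge 5/128 + 15/256 → 25/256
merge 11/128 + 25/256 → 47/256
merge 27/256 + 19/128 → 65/256
merge 23/128 + 47/256 → 93/256
merge 3/16 + 25/128 → 49/128
merge 65/256 + 93/256 → 79/128
merge 49/128 + 79/128 → 1
L = 25/256 + 47/256 + 65/256 + 93/256 + 49/128 + 79/128 + 1 = 371/128 ≈ 2.898 bits/symbol.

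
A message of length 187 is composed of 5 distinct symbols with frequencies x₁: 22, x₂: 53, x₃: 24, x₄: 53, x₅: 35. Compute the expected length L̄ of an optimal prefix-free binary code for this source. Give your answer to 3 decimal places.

2.246 bits/symbol

Probabilities are the counts divided by 187.
Repeatedly combine the two least-probable nodes; the expected code length is the sum of the merged weights.
merge 2/17 + 24/187 → 46/187
merge 35/187 + 46/187 → 81/187
merge 53/187 + 53/187 → 106/187
merge 81/187 + 106/187 → 1
L = 46/187 + 81/187 + 106/187 + 1 = 420/187 ≈ 2.246 bits/symbol.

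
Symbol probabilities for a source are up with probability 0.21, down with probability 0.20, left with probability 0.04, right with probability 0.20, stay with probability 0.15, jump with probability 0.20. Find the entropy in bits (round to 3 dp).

H = −Σ pᵢ log₂ pᵢ.
−0.21·log₂(0.21) = 0.4728
−0.20·log₂(0.20) = 0.4644
−0.04·log₂(0.04) = 0.1858
−0.20·log₂(0.20) = 0.4644
−0.15·log₂(0.15) = 0.4105
−0.20·log₂(0.20) = 0.4644
Sum ≈ 2.4623 → 2.462 bits.

2.462 bits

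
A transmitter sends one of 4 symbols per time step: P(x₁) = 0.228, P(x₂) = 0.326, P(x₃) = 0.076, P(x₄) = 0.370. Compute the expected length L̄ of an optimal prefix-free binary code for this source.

1.934 bits/symbol

Repeatedly combine the two least-probable nodes; the expected code length is the sum of the merged weights.
merge 19/250 + 57/250 → 38/125
merge 38/125 + 163/500 → 63/100
merge 37/100 + 63/100 → 1
L = 38/125 + 63/100 + 1 = 967/500 = 1.934 bits/symbol.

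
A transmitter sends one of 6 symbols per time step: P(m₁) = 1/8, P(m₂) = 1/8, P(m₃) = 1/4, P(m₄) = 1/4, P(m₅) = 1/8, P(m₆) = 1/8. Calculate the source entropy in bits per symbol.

Each probability is a power of 1/2, so log₂(1/p) is an integer.
H = Σ p·log₂(1/p) = 1/8·3 + 1/8·3 + 1/4·2 + 1/4·2 + 1/8·3 + 1/8·3 = 2.5 bits.

2.5 bits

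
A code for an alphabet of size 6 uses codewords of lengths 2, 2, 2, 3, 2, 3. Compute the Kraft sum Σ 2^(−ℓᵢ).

1.25

With common denominator 2^3 = 8: Σ 2^(−ℓᵢ) = 2/8 + 2/8 + 2/8 + 1/8 + 2/8 + 1/8 = 10/8 = 1.25.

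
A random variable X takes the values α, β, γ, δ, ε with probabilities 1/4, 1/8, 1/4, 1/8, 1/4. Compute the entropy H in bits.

Each probability is a power of 1/2, so log₂(1/p) is an integer.
H = Σ p·log₂(1/p) = 1/4·2 + 1/8·3 + 1/4·2 + 1/8·3 + 1/4·2 = 2.25 bits.

2.25 bits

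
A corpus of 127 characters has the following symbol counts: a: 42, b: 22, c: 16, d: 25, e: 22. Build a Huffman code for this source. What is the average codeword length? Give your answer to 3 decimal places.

Probabilities are the counts divided by 127.
Repeatedly combine the two least-probable nodes; the expected code length is the sum of the merged weights.
merge 16/127 + 22/127 → 38/127
merge 22/127 + 25/127 → 47/127
merge 38/127 + 42/127 → 80/127
merge 47/127 + 80/127 → 1
L = 38/127 + 47/127 + 80/127 + 1 = 292/127 ≈ 2.299 bits/symbol.

2.299 bits/symbol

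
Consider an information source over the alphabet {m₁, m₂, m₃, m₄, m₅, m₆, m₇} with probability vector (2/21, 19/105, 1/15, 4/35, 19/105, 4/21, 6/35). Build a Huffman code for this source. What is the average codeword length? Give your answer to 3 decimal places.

2.790 bits/symbol

Repeatedly combine the two least-probable nodes; the expected code length is the sum of the merged weights.
merge 1/15 + 2/21 → 17/105
merge 4/35 + 17/105 → 29/105
merge 6/35 + 19/105 → 37/105
merge 19/105 + 4/21 → 13/35
merge 29/105 + 37/105 → 22/35
merge 13/35 + 22/35 → 1
L = 17/105 + 29/105 + 37/105 + 13/35 + 22/35 + 1 = 293/105 ≈ 2.790 bits/symbol.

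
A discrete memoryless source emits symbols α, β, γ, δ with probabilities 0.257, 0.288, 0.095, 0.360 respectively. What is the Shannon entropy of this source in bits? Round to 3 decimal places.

1.874 bits

H = −Σ pᵢ log₂ pᵢ.
−0.257·log₂(0.257) = 0.5038
−0.288·log₂(0.288) = 0.5172
−0.095·log₂(0.095) = 0.3226
−0.360·log₂(0.360) = 0.5306
Sum ≈ 1.8742 → 1.874 bits.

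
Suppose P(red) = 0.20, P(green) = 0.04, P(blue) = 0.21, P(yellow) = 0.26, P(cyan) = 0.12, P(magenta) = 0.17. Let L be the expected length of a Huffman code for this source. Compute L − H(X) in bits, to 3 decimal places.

0.060 bits

Entropy H = −Σ p log₂ p ≈ 2.4299 bits.
Huffman merges: 1/25+3/25→4/25; 4/25+17/100→33/100; 1/5+21/100→41/100; 13/50+33/100→59/100; 41/100+59/100→1. L = 249/100 ≈ 2.4900.
L − H = 2.4900 − 2.4299 = 0.060 bits.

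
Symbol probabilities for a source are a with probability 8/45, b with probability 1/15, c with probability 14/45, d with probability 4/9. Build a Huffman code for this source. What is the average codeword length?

1.8 bits/symbol

Repeatedly combine the two least-probable nodes; the expected code length is the sum of the merged weights.
merge 1/15 + 8/45 → 11/45
merge 11/45 + 14/45 → 5/9
merge 4/9 + 5/9 → 1
L = 11/45 + 5/9 + 1 = 9/5 = 1.8 bits/symbol.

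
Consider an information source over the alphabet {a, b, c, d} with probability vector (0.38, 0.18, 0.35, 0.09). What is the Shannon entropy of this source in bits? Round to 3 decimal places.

1.819 bits

H = −Σ pᵢ log₂ pᵢ.
−0.38·log₂(0.38) = 0.5305
−0.18·log₂(0.18) = 0.4453
−0.35·log₂(0.35) = 0.5301
−0.09·log₂(0.09) = 0.3127
Sum ≈ 1.8185 → 1.819 bits.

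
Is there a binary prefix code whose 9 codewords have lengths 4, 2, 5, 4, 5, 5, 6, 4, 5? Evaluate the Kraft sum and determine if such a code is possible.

With common denominator 2^6 = 64: Σ 2^(−ℓᵢ) = 4/64 + 16/64 + 2/64 + 4/64 + 2/64 + 2/64 + 1/64 + 4/64 + 2/64 = 37/64 = 0.578125.
Kraft's inequality requires Σ ≤ 1; here Σ = 0.578125 ≤ 1, so such a prefix code exists.

0.578125; yes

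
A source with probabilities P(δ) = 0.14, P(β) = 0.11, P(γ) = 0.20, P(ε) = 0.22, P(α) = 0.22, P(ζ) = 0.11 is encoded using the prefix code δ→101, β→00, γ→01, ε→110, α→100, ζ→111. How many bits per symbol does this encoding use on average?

L̄ = Σ pᵢ·ℓᵢ = 0.14·3 + 0.11·2 + 0.20·2 + 0.22·3 + 0.22·3 + 0.11·3 = 2.69 bits/symbol.

2.69 bits/symbol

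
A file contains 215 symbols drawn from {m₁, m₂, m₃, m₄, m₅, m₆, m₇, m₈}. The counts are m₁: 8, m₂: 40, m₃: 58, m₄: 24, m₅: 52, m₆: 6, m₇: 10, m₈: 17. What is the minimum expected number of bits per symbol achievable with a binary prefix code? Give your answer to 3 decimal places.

Probabilities are the counts divided by 215.
Repeatedly combine the two least-probable nodes; the expected code length is the sum of the merged weights.
merge 6/215 + 8/215 → 14/215
merge 2/43 + 14/215 → 24/215
merge 17/215 + 24/215 → 41/215
merge 24/215 + 8/43 → 64/215
merge 41/215 + 52/215 → 93/215
merge 58/215 + 64/215 → 122/215
merge 93/215 + 122/215 → 1
L = 14/215 + 24/215 + 41/215 + 64/215 + 93/215 + 122/215 + 1 = 573/215 ≈ 2.665 bits/symbol.

2.665 bits/symbol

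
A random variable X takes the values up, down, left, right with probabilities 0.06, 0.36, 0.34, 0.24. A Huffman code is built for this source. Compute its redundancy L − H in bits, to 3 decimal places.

0.143 bits

Entropy H = −Σ p log₂ p ≈ 1.7975 bits.
Huffman merges: 3/50+6/25→3/10; 3/10+17/50→16/25; 9/25+16/25→1. L = 97/50 ≈ 1.9400.
L − H = 1.9400 − 1.7975 = 0.143 bits.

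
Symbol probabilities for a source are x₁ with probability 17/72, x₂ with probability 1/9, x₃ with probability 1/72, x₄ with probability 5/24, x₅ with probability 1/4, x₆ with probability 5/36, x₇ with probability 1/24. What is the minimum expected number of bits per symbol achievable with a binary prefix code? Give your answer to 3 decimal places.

2.528 bits/symbol

Repeatedly combine the two least-probable nodes; the expected code length is the sum of the merged weights.
merge 1/72 + 1/24 → 1/18
merge 1/18 + 1/9 → 1/6
merge 5/36 + 1/6 → 11/36
merge 5/24 + 17/72 → 4/9
merge 1/4 + 11/36 → 5/9
merge 4/9 + 5/9 → 1
L = 1/18 + 1/6 + 11/36 + 4/9 + 5/9 + 1 = 91/36 ≈ 2.528 bits/symbol.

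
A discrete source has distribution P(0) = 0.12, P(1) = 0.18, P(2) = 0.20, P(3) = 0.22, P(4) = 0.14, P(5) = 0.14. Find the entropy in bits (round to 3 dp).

2.552 bits

H = −Σ pᵢ log₂ pᵢ.
−0.12·log₂(0.12) = 0.3671
−0.18·log₂(0.18) = 0.4453
−0.20·log₂(0.20) = 0.4644
−0.22·log₂(0.22) = 0.4806
−0.14·log₂(0.14) = 0.3971
−0.14·log₂(0.14) = 0.3971
Sum ≈ 2.5516 → 2.552 bits.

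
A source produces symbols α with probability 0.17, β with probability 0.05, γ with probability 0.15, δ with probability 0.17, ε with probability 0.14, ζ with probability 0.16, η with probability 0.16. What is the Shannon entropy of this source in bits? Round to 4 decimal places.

2.7390 bits

H = −Σ pᵢ log₂ pᵢ.
−0.17·log₂(0.17) = 0.4346
−0.05·log₂(0.05) = 0.2161
−0.15·log₂(0.15) = 0.4105
−0.17·log₂(0.17) = 0.4346
−0.14·log₂(0.14) = 0.3971
−0.16·log₂(0.16) = 0.4230
−0.16·log₂(0.16) = 0.4230
Sum ≈ 2.7390 → 2.7390 bits.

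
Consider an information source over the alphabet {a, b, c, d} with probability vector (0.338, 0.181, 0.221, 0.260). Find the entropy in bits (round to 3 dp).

H = −Σ pᵢ log₂ pᵢ.
−0.338·log₂(0.338) = 0.5289
−0.181·log₂(0.181) = 0.4463
−0.221·log₂(0.221) = 0.4813
−0.260·log₂(0.260) = 0.5053
Sum ≈ 1.9619 → 1.962 bits.

1.962 bits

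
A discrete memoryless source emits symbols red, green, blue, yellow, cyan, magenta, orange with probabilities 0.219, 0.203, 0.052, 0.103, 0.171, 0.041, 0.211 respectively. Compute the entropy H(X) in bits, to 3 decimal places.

H = −Σ pᵢ log₂ pᵢ.
−0.219·log₂(0.219) = 0.4798
−0.203·log₂(0.203) = 0.4670
−0.052·log₂(0.052) = 0.2218
−0.103·log₂(0.103) = 0.3378
−0.171·log₂(0.171) = 0.4357
−0.041·log₂(0.041) = 0.1889
−0.211·log₂(0.211) = 0.4736
Sum ≈ 2.6046 → 2.605 bits.

2.605 bits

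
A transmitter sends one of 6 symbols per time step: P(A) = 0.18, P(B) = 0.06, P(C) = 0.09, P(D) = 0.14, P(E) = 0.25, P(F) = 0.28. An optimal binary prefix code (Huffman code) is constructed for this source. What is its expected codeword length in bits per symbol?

Repeatedly combine the two least-probable nodes; the expected code length is the sum of the merged weights.
merge 3/50 + 9/100 → 3/20
merge 7/50 + 3/20 → 29/100
merge 9/50 + 1/4 → 43/100
merge 7/25 + 29/100 → 57/100
merge 43/100 + 57/100 → 1
L = 3/20 + 29/100 + 43/100 + 57/100 + 1 = 61/25 = 2.44 bits/symbol.

2.44 bits/symbol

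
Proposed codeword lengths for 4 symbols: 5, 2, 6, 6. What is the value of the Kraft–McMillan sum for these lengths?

With common denominator 2^6 = 64: Σ 2^(−ℓᵢ) = 2/64 + 16/64 + 1/64 + 1/64 = 20/64 = 0.3125.

0.3125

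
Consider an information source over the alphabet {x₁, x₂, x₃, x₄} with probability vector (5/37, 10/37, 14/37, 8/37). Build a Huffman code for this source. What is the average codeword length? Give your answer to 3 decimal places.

1.973 bits/symbol

Repeatedly combine the two least-probable nodes; the expected code length is the sum of the merged weights.
merge 5/37 + 8/37 → 13/37
merge 10/37 + 13/37 → 23/37
merge 14/37 + 23/37 → 1
L = 13/37 + 23/37 + 1 = 73/37 ≈ 1.973 bits/symbol.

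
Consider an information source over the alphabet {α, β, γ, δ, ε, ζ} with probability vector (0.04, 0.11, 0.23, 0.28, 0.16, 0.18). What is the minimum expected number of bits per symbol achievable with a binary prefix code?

2.46 bits/symbol

Repeatedly combine the two least-probable nodes; the expected code length is the sum of the merged weights.
merge 1/25 + 11/100 → 3/20
merge 3/20 + 4/25 → 31/100
merge 9/50 + 23/100 → 41/100
merge 7/25 + 31/100 → 59/100
merge 41/100 + 59/100 → 1
L = 3/20 + 31/100 + 41/100 + 59/100 + 1 = 123/50 = 2.46 bits/symbol.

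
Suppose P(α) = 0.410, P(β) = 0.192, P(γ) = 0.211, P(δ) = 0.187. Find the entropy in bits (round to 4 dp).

H = −Σ pᵢ log₂ pᵢ.
−0.410·log₂(0.410) = 0.5274
−0.192·log₂(0.192) = 0.4571
−0.211·log₂(0.211) = 0.4736
−0.187·log₂(0.187) = 0.4523
Sum ≈ 1.9105 → 1.9105 bits.

1.9105 bits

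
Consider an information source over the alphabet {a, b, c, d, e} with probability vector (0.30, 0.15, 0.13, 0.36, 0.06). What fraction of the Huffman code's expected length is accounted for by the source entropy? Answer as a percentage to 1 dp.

Entropy H = −Σ p log₂ p ≈ 2.0884 bits.
Huffman merges: 3/50+13/100→19/100; 3/20+19/100→17/50; 3/10+17/50→16/25; 9/25+16/25→1. L = 217/100 ≈ 2.1700.
Efficiency = H/L = 2.0884/2.1700 = 96.2%.

96.2%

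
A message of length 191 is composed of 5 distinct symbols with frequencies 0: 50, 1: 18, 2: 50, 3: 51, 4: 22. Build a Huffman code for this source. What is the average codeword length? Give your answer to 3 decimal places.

Probabilities are the counts divided by 191.
Repeatedly combine the two least-probable nodes; the expected code length is the sum of the merged weights.
merge 18/191 + 22/191 → 40/191
merge 40/191 + 50/191 → 90/191
merge 50/191 + 51/191 → 101/191
merge 90/191 + 101/191 → 1
L = 40/191 + 90/191 + 101/191 + 1 = 422/191 ≈ 2.209 bits/symbol.

2.209 bits/symbol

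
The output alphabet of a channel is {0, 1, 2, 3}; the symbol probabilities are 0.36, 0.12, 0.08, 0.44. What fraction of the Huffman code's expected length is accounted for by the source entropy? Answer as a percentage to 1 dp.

97.2%

Entropy H = −Σ p log₂ p ≈ 1.7103 bits.
Huffman merges: 2/25+3/25→1/5; 1/5+9/25→14/25; 11/25+14/25→1. L = 44/25 ≈ 1.7600.
Efficiency = H/L = 1.7103/1.7600 = 97.2%.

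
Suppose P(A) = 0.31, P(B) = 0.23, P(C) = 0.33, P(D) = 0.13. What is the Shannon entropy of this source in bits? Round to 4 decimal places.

1.9219 bits

H = −Σ pᵢ log₂ pᵢ.
−0.31·log₂(0.31) = 0.5238
−0.23·log₂(0.23) = 0.4877
−0.33·log₂(0.33) = 0.5278
−0.13·log₂(0.13) = 0.3826
Sum ≈ 1.9219 → 1.9219 bits.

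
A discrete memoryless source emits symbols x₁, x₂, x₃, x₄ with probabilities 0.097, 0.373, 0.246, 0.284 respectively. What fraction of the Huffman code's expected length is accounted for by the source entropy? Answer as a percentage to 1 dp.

Entropy H = −Σ p log₂ p ≈ 1.8707 bits.
Huffman merges: 97/1000+123/500→343/1000; 71/250+343/1000→627/1000; 373/1000+627/1000→1. L = 197/100 ≈ 1.9700.
Efficiency = H/L = 1.8707/1.9700 = 95.0%.

95.0%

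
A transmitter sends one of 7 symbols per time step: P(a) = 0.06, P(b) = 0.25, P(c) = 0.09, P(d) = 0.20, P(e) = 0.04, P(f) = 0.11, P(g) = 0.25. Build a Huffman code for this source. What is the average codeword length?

Repeatedly combine the two least-probable nodes; the expected code length is the sum of the merged weights.
merge 1/25 + 3/50 → 1/10
merge 9/100 + 1/10 → 19/100
merge 11/100 + 19/100 → 3/10
merge 1/5 + 1/4 → 9/20
merge 1/4 + 3/10 → 11/20
merge 9/20 + 11/20 → 1
L = 1/10 + 19/100 + 3/10 + 9/20 + 11/20 + 1 = 259/100 = 2.59 bits/symbol.

2.59 bits/symbol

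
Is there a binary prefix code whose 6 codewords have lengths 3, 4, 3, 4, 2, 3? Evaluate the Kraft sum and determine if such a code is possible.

0.75; yes

With common denominator 2^4 = 16: Σ 2^(−ℓᵢ) = 2/16 + 1/16 + 2/16 + 1/16 + 4/16 + 2/16 = 12/16 = 0.75.
Kraft's inequality requires Σ ≤ 1; here Σ = 0.75 ≤ 1, so such a prefix code exists.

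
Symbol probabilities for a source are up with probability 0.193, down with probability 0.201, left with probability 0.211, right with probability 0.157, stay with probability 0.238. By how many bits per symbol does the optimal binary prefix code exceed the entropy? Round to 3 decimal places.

0.041 bits

Entropy H = −Σ p log₂ p ≈ 2.3092 bits.
Huffman merges: 157/1000+193/1000→7/20; 201/1000+211/1000→103/250; 119/500+7/20→147/250; 103/250+147/250→1. L = 47/20 ≈ 2.3500.
L − H = 2.3500 − 2.3092 = 0.041 bits.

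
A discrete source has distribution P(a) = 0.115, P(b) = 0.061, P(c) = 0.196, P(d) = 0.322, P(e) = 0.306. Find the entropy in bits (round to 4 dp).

H = −Σ pᵢ log₂ pᵢ.
−0.115·log₂(0.115) = 0.3588
−0.061·log₂(0.061) = 0.2461
−0.196·log₂(0.196) = 0.4608
−0.322·log₂(0.322) = 0.5264
−0.306·log₂(0.306) = 0.5228
Sum ≈ 2.1150 → 2.1150 bits.

2.1150 bits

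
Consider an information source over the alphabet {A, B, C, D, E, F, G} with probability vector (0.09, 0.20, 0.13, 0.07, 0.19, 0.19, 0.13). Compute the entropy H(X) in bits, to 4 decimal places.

H = −Σ pᵢ log₂ pᵢ.
−0.09·log₂(0.09) = 0.3127
−0.20·log₂(0.20) = 0.4644
−0.13·log₂(0.13) = 0.3826
−0.07·log₂(0.07) = 0.2686
−0.19·log₂(0.19) = 0.4552
−0.19·log₂(0.19) = 0.4552
−0.13·log₂(0.13) = 0.3826
Sum ≈ 2.7213 → 2.7213 bits.

2.7213 bits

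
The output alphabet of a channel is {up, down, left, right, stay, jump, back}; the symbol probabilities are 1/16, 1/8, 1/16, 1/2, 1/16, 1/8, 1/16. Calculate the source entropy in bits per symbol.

2.25 bits

Each probability is a power of 1/2, so log₂(1/p) is an integer.
H = Σ p·log₂(1/p) = 1/16·4 + 1/8·3 + 1/16·4 + 1/2·1 + 1/16·4 + 1/8·3 + 1/16·4 = 2.25 bits.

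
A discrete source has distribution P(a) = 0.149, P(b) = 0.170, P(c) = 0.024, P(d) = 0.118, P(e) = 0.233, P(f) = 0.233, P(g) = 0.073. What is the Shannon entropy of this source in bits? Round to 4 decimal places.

H = −Σ pᵢ log₂ pᵢ.
−0.149·log₂(0.149) = 0.4092
−0.170·log₂(0.170) = 0.4346
−0.024·log₂(0.024) = 0.1291
−0.118·log₂(0.118) = 0.3638
−0.233·log₂(0.233) = 0.4897
−0.233·log₂(0.233) = 0.4897
−0.073·log₂(0.073) = 0.2756
Sum ≈ 2.5918 → 2.5918 bits.

2.5918 bits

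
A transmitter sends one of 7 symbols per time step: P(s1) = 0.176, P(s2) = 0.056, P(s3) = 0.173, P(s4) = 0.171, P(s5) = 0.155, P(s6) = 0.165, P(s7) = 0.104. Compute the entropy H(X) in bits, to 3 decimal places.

H = −Σ pᵢ log₂ pᵢ.
−0.176·log₂(0.176) = 0.4411
−0.056·log₂(0.056) = 0.2329
−0.173·log₂(0.173) = 0.4379
−0.171·log₂(0.171) = 0.4357
−0.155·log₂(0.155) = 0.4169
−0.165·log₂(0.165) = 0.4289
−0.104·log₂(0.104) = 0.3396
Sum ≈ 2.7330 → 2.733 bits.

2.733 bits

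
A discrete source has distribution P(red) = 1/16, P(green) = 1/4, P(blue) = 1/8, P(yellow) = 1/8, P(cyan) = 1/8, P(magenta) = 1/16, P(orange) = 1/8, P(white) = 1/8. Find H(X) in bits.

Each probability is a power of 1/2, so log₂(1/p) is an integer.
H = Σ p·log₂(1/p) = 1/16·4 + 1/4·2 + 1/8·3 + 1/8·3 + 1/8·3 + 1/16·4 + 1/8·3 + 1/8·3 = 2.875 bits.

2.875 bits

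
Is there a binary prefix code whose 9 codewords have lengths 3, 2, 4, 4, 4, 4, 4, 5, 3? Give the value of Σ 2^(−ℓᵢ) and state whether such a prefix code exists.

With common denominator 2^5 = 32: Σ 2^(−ℓᵢ) = 4/32 + 8/32 + 2/32 + 2/32 + 2/32 + 2/32 + 2/32 + 1/32 + 4/32 = 27/32 = 0.84375.
Kraft's inequality requires Σ ≤ 1; here Σ = 0.84375 ≤ 1, so such a prefix code exists.

0.84375; yes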